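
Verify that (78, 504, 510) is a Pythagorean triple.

Compute a² + b²:
78² + 504² = 6084 + 254016 = 260100
Compute c²:
510² = 260100
Since 260100 = 260100, it is a Pythagorean triple.

Yes, it is a Pythagorean triple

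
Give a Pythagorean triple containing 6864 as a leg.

We need the other leg and hypotenuse such that 6864² + x² = c².
Take x = 1152, c = 6960: 6864² + 1152² = 47114496 + 1327104 = 48441600 = 6960² ✓
Triple: (6864, 1152, 6960)

(6864, 1152, 6960)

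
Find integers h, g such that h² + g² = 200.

We need to find integers h, g > 0 such that h² + g² = 200.
Trying h = 2: g² = 200 - 2² = 200 - 4 = 196
g = 14
Check: 2² + 14² = 4 + 196 = 200 ✓

200 = 2² + 14²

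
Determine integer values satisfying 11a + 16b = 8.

Step 1: Check solvability.
gcd(11, 16) = 1
Since 1 divides 8, solutions exist.

Step 2: Apply extended Euclidean algorithm to find gcd.
We find integers such that 11*x0 + 16*y0 = 1

Step 3: Scale the particular solution.
Multiply by 8/1 = 8:
a = 24, b = -16

Step 4: Verify.
11*(24) + 16*(-16) = 8 = 8 ✓

a = 24, b = -16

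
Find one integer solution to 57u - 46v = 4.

Step 1: Check solvability.
gcd(57, 46) = 1
Since 1 divides 4, solutions exist.

Step 2: Apply extended Euclidean algorithm to find gcd.
We find integers such that 57*x0 + 46*y0 = 1

Step 3: Scale the particular solution.
Multiply by 4/1 = 4:
u = 84, v = 104

Step 4: Verify.
57*(84) - 46*(104) = 4 = 4 ✓

u = 84, v = 104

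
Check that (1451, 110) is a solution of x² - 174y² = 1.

Compute x² = 1451² = 2105401
Compute 174y² = 174·110² = 174·12100 = 2105400
x² - 174y² = 2105401 - 2105400 = 1
Since this equals 1, (1451, 110) is a solution.

Yes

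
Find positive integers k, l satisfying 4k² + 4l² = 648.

Try small values of k and check whether (648 - 4k²)/4 is a perfect square.
k = 9: 4·9² = 324, so 4l² = 648 - 324 = 324, giving l² = 81, l = 9.
Check: 4·9² + 4·9² = 324 + 324 = 648 ✓

k = 9, l = 9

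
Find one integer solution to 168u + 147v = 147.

Step 1: Check solvability.
gcd(168, 147) = 21
Since 21 divides 147, solutions exist.

Step 2: Apply extended Euclidean algorithm to find gcd.
We find integers such that 168*x0 + 147*y0 = 21

Step 3: Scale the particular solution.
Multiply by 147/21 = 7:
u = 7, v = -7

Step 4: Verify.
168*(7) + 147*(-7) = 147 = 147 ✓

u = 7, v = -7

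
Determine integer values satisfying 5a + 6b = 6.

Step 1: Check solvability.
gcd(5, 6) = 1
Since 1 divides 6, solutions exist.

Step 2: Apply extended Euclidean algorithm to find gcd.
We find integers such that 5*x0 + 6*y0 = 1

Step 3: Scale the particular solution.
Multiply by 6/1 = 6:
a = -6, b = 6

Step 4: Verify.
5*(-6) + 6*(6) = 6 = 6 ✓

a = -6, b = 6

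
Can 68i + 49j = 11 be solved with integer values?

Step 1: Compute gcd(68, 49).
gcd(68, 49) = 1

Step 2: Check divisibility.
Does 1 divide 11? 11 = 1 x 11, so yes.

By the theorem on linear Diophantine equations, 68i + 49j = 11 has integer solutions if and only if gcd(68, 49) divides 11. Since 1 | 11, solutions exist.

Yes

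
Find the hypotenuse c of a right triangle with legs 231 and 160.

c² = a² + b² = 231² + 160² = 53361 + 25600 = 78961
c = sqrt(78961) = 281

281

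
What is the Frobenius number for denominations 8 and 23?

For two coprime denominations a and b, the Frobenius number (largest value not representable as a non-negative combination) is ab - a - b.
Here gcd(8, 23) = 1, so they are coprime.
F(8, 23) = 8·23 - 8 - 23 = 184 - 31 = 153

153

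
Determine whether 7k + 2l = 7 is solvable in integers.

Step 1: Compute gcd(7, 2).
gcd(7, 2) = 1

Step 2: Check divisibility.
Does 1 divide 7? 7 = 1 x 7, so yes.

By the theorem on linear Diophantine equations, 7k + 2l = 7 has integer solutions if and only if gcd(7, 2) divides 7. Since 1 | 7, solutions exist.

Yes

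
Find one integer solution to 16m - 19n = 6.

Step 1: Check solvability.
gcd(16, 19) = 1
Since 1 divides 6, solutions exist.

Step 2: Apply extended Euclidean algorithm to find gcd.
We find integers such that 16*x0 + 19*y0 = 1

Step 3: Scale the particular solution.
Multiply by 6/1 = 6:
m = 36, n = 30

Step 4: Verify.
16*(36) - 19*(30) = 6 = 6 ✓

m = 36, n = 30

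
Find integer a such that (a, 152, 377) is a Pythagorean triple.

a² = c² - b² = 377² - 152² = 142129 - 23104 = 119025
a = sqrt(119025) = 345

345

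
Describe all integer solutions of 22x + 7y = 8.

Step 1: Compute gcd(22, 7) = 1.
Since 1 divides 8, solutions exist.

Step 2: Find a particular solution using extended Euclidean algorithm.
We get x₀ = 8, y₀ = -24.
Check: 22*8 + 7*-24 = 8 = 8 ✓

Step 3: Write the general solution.
x = 8 + (7/1)t = 8 + 7t
y = -24 - (22/1)t = -24 - 22t
for any integer t.

x = 8 + 7t, y = -24 - 22t for integer t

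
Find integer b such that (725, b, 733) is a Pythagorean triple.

b² = c² - a² = 733² - 725² = 537289 - 525625 = 11664
b = sqrt(11664) = 108

108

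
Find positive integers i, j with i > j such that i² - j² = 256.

Factor: i² - j² = (i+j)(i-j) = 256.
We need two factors of 256 with the same parity.
Use i+j = 128 and i-j = 2 (product 128·2 = 256).
Adding: 2i = 130, so i = 65.
Subtracting: 2j = 126, so j = 63.
Check: 65² - 63² = 4225 - 3969 = 256 ✓

i = 65, j = 63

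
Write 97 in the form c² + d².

We need to find integers c, d > 0 such that c² + d² = 97.
Trying c = 4: d² = 97 - 4² = 97 - 16 = 81
d = 9
Check: 4² + 9² = 16 + 81 = 97 ✓

97 = 4² + 9²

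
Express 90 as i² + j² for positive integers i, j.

We need to find integers i, j > 0 such that i² + j² = 90.
Trying i = 3: j² = 90 - 3² = 90 - 9 = 81
j = 9
Check: 3² + 9² = 9 + 81 = 90 ✓

90 = 3² + 9²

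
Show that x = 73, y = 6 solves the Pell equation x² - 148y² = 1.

Compute x² = 73² = 5329
Compute 148y² = 148·6² = 148·36 = 5328
x² - 148y² = 5329 - 5328 = 1
Since this equals 1, (73, 6) is a solution.

Yes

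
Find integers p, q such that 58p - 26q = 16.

Step 1: Check solvability.
gcd(58, 26) = 2
Since 2 divides 16, solutions exist.

Step 2: Apply extended Euclidean algorithm to find gcd.
We find integers such that 58*x0 + 26*y0 = 2

Step 3: Scale the particular solution.
Multiply by 16/2 = 8:
p = -32, q = -72

Step 4: Verify.
58*(-32) - 26*(-72) = 16 = 16 ✓

p = -32, q = -72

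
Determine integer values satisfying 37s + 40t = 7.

Step 1: Check solvability.
gcd(37, 40) = 1
Since 1 divides 7, solutions exist.

Step 2: Apply extended Euclidean algorithm to find gcd.
We find integers such that 37*x0 + 40*y0 = 1

Step 3: Scale the particular solution.
Multiply by 7/1 = 7:
s = 91, t = -84

Step 4: Verify.
37*(91) + 40*(-84) = 7 = 7 ✓

s = 91, t = -84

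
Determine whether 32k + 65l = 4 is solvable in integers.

Step 1: Compute gcd(32, 65).
gcd(32, 65) = 1

Step 2: Check divisibility.
Does 1 divide 4? 4 = 1 x 4, so yes.

By the theorem on linear Diophantine equations, 32k + 65l = 4 has integer solutions if and only if gcd(32, 65) divides 4. Since 1 | 4, solutions exist.

Yes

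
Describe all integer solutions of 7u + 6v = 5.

Step 1: Compute gcd(7, 6) = 1.
Since 1 divides 5, solutions exist.

Step 2: Find a particular solution using extended Euclidean algorithm.
We get u₀ = 5, v₀ = -5.
Check: 7*5 + 6*-5 = 5 = 5 ✓

Step 3: Write the general solution.
u = 5 + (6/1)t = 5 + 6t
v = -5 - (7/1)t = -5 - 7t
for any integer t.

u = 5 + 6t, v = -5 - 7t for integer t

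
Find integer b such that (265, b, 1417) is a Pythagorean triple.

b² = c² - a² = 1417² - 265² = 2007889 - 70225 = 1937664
b = sqrt(1937664) = 1392

1392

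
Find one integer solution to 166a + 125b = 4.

Step 1: Check solvability.
gcd(166, 125) = 1
Since 1 divides 4, solutions exist.

Step 2: Apply extended Euclidean algorithm to find gcd.
We find integers such that 166*x0 + 125*y0 = 1

Step 3: Scale the particular solution.
Multiply by 4/1 = 4:
a = 244, b = -324

Step 4: Verify.
166*(244) + 125*(-324) = 4 = 4 ✓

a = 244, b = -324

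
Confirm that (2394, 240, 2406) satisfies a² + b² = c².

Compute a² + b² = 2394² + 240² = 5731236 + 57600 = 5788836
Compute c² = 2406² = 5788836
Since 5788836 = 5788836, confirmed.

Yes, it is a Pythagorean triple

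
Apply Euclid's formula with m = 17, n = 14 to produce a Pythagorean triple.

a = m² - n² = 17² - 14² = 289 - 196 = 93
b = 2mn = 2·17·14 = 476
c = m² + n² = 289 + 196 = 485
Verify: 93² + 476² = 8649 + 226576 = 235225 = 485² ✓

(93, 476, 485)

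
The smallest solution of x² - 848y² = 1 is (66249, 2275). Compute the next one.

Solutions to x² - Dy² = 1 are generated by powers of (x₀ + y₀√D).
The next solution satisfies x₁ + y₁√848 = (x₀ + y₀√848)², giving:
x₁ = x₀² + 848y₀² = 66249² + 848·2275² = 4388930001 + 4388930000 = 8777860001
y₁ = 2x₀y₀ = 2·66249·2275 = 301432950

Verify: 8777860001² - 848·301432950² = 77050826197155720001 - 77050826197155720000 = 1 ✓

x = 8777860001, y = 301432950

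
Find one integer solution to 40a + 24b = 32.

Step 1: Check solvability.
gcd(40, 24) = 8
Since 8 divides 32, solutions exist.

Step 2: Apply extended Euclidean algorithm to find gcd.
We find integers such that 40*x0 + 24*y0 = 8

Step 3: Scale the particular solution.
Multiply by 32/8 = 4:
a = -4, b = 8

Step 4: Verify.
40*(-4) + 24*(8) = 32 = 32 ✓

a = -4, b = 8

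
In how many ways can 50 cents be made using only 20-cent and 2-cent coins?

We need non-negative integers (x, y) with 20x + 2y = 50.
For each x from 0 to 2, check if (50 - 20x) is a non-negative multiple of 2.
Solutions (x, y): (0,25), (1,15), (2,5)
Count: 3

3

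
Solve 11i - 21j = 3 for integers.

Step 1: Check solvability.
gcd(11, 21) = 1
Since 1 divides 3, solutions exist.

Step 2: Apply extended Euclidean algorithm to find gcd.
We find integers such that 11*x0 + 21*y0 = 1

Step 3: Scale the particular solution.
Multiply by 3/1 = 3:
i = 6, j = 3

Step 4: Verify.
11*(6) - 21*(3) = 3 = 3 ✓

i = 6, j = 3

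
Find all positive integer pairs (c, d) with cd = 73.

The positive divisors of 73 are: 1, 73.
Each divisor d gives the pair (d, 73/d):
(1, 73), (73, 1)

(1, 73), (73, 1)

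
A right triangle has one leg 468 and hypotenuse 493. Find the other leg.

a² = c² - b² = 243049 - 219024 = 24025
a = 155

155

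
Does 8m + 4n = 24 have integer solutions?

Step 1: Compute gcd(8, 4).
gcd(8, 4) = 4

Step 2: Check divisibility.
Does 4 divide 24? 24 = 4 x 6, so yes.

By the theorem on linear Diophantine equations, 8m + 4n = 24 has integer solutions if and only if gcd(8, 4) divides 24. Since 4 | 24, solutions exist.

Yes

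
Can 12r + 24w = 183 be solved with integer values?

Step 1: Compute gcd(12, 24).
gcd(12, 24) = 12

Step 2: Check divisibility.
Does 12 divide 183? 183 = 12 x 15 + 3, so no.

By the theorem on linear Diophantine equations, 12r + 24w = 183 has integer solutions if and only if gcd(12, 24) divides 183. Since 12 does not divide 183, no solutions exist.

No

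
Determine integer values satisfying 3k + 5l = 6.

Step 1: Check solvability.
gcd(3, 5) = 1
Since 1 divides 6, solutions exist.

Step 2: Apply extended Euclidean algorithm to find gcd.
We find integers such that 3*x0 + 5*y0 = 1

Step 3: Scale the particular solution.
Multiply by 6/1 = 6:
k = 12, l = -6

Step 4: Verify.
3*(12) + 5*(-6) = 6 = 6 ✓

k = 12, l = -6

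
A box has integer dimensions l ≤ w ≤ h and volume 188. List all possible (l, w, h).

Iterate l from 1 to ⌊188^(1/3)⌋. For each l dividing 188, iterate w ≥ l with w dividing 188/l, and set h = 188/(l·w).
Triples found (4): (1×1×188), (1×2×94), (1×4×47), (2×2×47)

(1×1×188), (1×2×94), (1×4×47), (2×2×47)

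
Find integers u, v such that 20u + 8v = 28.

Step 1: Check solvability.
gcd(20, 8) = 4
Since 4 divides 28, solutions exist.

Step 2: Apply extended Euclidean algorithm to find gcd.
We find integers such that 20*x0 + 8*y0 = 4

Step 3: Scale the particular solution.
Multiply by 28/4 = 7:
u = 7, v = -14

Step 4: Verify.
20*(7) + 8*(-14) = 28 = 28 ✓

u = 7, v = -14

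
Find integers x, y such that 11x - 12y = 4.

Step 1: Check solvability.
gcd(11, 12) = 1
Since 1 divides 4, solutions exist.

Step 2: Apply extended Euclidean algorithm to find gcd.
We find integers such that 11*x0 + 12*y0 = 1

Step 3: Scale the particular solution.
Multiply by 4/1 = 4:
x = -4, y = -4

Step 4: Verify.
11*(-4) - 12*(-4) = 4 = 4 ✓

x = -4, y = -4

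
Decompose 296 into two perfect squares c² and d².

We need to find integers c, d > 0 such that c² + d² = 296.
Trying c = 10: d² = 296 - 10² = 296 - 100 = 196
d = 14
Check: 10² + 14² = 100 + 196 = 296 ✓

296 = 10² + 14²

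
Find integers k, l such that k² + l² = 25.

We need to find integers k, l > 0 such that k² + l² = 25.
Trying k = 3: l² = 25 - 3² = 25 - 9 = 16
l = 4
Check: 3² + 4² = 9 + 16 = 25 ✓

25 = 3² + 4²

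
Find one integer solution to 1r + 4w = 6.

Step 1: Check solvability.
gcd(1, 4) = 1
Since 1 divides 6, solutions exist.

Step 2: Apply extended Euclidean algorithm to find gcd.
We find integers such that 1*x0 + 4*y0 = 1

Step 3: Scale the particular solution.
Multiply by 6/1 = 6:
r = 6, w = 0

Step 4: Verify.
1*(6) + 4*(0) = 6 = 6 ✓

r = 6, w = 0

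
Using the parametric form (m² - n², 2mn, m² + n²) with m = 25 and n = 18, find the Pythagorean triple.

a = m² - n² = 625 - 324 = 301
b = 2mn = 2·25·18 = 900
c = m² + n² = 625 + 324 = 949
Verify: 301² + 900² = 90601 + 810000 = 900601 = 949² ✓

(301, 900, 949)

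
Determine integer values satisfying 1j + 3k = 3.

Step 1: Check solvability.
gcd(1, 3) = 1
Since 1 divides 3, solutions exist.

Step 2: Apply extended Euclidean algorithm to find gcd.
We find integers such that 1*x0 + 3*y0 = 1

Step 3: Scale the particular solution.
Multiply by 3/1 = 3:
j = 3, k = 0

Step 4: Verify.
1*(3) + 3*(0) = 3 = 3 ✓

j = 3, k = 0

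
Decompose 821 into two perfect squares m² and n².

We need to find integers m, n > 0 such that m² + n² = 821.
Trying m = 14: n² = 821 - 14² = 821 - 196 = 625
n = 25
Check: 14² + 25² = 196 + 625 = 821 ✓

821 = 14² + 25²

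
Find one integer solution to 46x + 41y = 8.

Step 1: Check solvability.
gcd(46, 41) = 1
Since 1 divides 8, solutions exist.

Step 2: Apply extended Euclidean algorithm to find gcd.
We find integers such that 46*x0 + 41*y0 = 1

Step 3: Scale the particular solution.
Multiply by 8/1 = 8:
x = -64, y = 72

Step 4: Verify.
46*(-64) + 41*(72) = 8 = 8 ✓

x = -64, y = 72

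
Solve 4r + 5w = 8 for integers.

Step 1: Check solvability.
gcd(4, 5) = 1
Since 1 divides 8, solutions exist.

Step 2: Apply extended Euclidean algorithm to find gcd.
We find integers such that 4*x0 + 5*y0 = 1

Step 3: Scale the particular solution.
Multiply by 8/1 = 8:
r = -8, w = 8

Step 4: Verify.
4*(-8) + 5*(8) = 8 = 8 ✓

r = -8, w = 8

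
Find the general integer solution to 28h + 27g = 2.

Step 1: Compute gcd(28, 27) = 1.
Since 1 divides 2, solutions exist.

Step 2: Find a particular solution using extended Euclidean algorithm.
We get h₀ = 2, g₀ = -2.
Check: 28*2 + 27*-2 = 2 = 2 ✓

Step 3: Write the general solution.
h = 2 + (27/1)t = 2 + 27t
g = -2 - (28/1)t = -2 - 28t
for any integer t.

h = 2 + 27t, g = -2 - 28t for integer t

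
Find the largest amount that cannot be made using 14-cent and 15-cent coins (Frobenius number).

For two coprime denominations a and b, the Frobenius number (largest value not representable as a non-negative combination) is ab - a - b.
Here gcd(14, 15) = 1, so they are coprime.
F(14, 15) = 14·15 - 14 - 15 = 210 - 29 = 181

181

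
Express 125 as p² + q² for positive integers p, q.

We need to find integers p, q > 0 such that p² + q² = 125.
Trying p = 2: q² = 125 - 2² = 125 - 4 = 121
q = 11
Check: 2² + 11² = 4 + 121 = 125 ✓

125 = 2² + 11²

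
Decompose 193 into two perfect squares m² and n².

We need to find integers m, n > 0 such that m² + n² = 193.
Trying m = 7: n² = 193 - 7² = 193 - 49 = 144
n = 12
Check: 7² + 12² = 49 + 144 = 193 ✓

193 = 7² + 12²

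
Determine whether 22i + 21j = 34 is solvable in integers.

Step 1: Compute gcd(22, 21).
gcd(22, 21) = 1

Step 2: Check divisibility.
Does 1 divide 34? 34 = 1 x 34, so yes.

By the theorem on linear Diophantine equations, 22i + 21j = 34 has integer solutions if and only if gcd(22, 21) divides 34. Since 1 | 34, solutions exist.

Yes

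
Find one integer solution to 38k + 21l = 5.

Step 1: Check solvability.
gcd(38, 21) = 1
Since 1 divides 5, solutions exist.

Step 2: Apply extended Euclidean algorithm to find gcd.
We find integers such that 38*x0 + 21*y0 = 1

Step 3: Scale the particular solution.
Multiply by 5/1 = 5:
k = 25, l = -45

Step 4: Verify.
38*(25) + 21*(-45) = 5 = 5 ✓

k = 25, l = -45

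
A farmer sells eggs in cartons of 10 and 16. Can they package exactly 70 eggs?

We need non-negative a, b with 10a + 16b = 70.
gcd(10, 16) = 2 divides 70.
Try a = 7: 16b = 70 - 70 = 0, so b = 0.
One way: 7 cartons of 10 and 0 cartons of 16.

Yes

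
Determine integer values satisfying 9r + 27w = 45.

Step 1: Check solvability.
gcd(9, 27) = 9
Since 9 divides 45, solutions exist.

Step 2: Apply extended Euclidean algorithm to find gcd.
We find integers such that 9*x0 + 27*y0 = 9

Step 3: Scale the particular solution.
Multiply by 45/9 = 5:
r = 5, w = 0

Step 4: Verify.
9*(5) + 27*(0) = 45 = 45 ✓

r = 5, w = 0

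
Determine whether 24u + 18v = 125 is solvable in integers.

Step 1: Compute gcd(24, 18).
gcd(24, 18) = 6

Step 2: Check divisibility.
Does 6 divide 125? 125 = 6 x 20 + 5, so no.

By the theorem on linear Diophantine equations, 24u + 18v = 125 has integer solutions if and only if gcd(24, 18) divides 125. Since 6 does not divide 125, no solutions exist.

No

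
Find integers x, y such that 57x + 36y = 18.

Step 1: Check solvability.
gcd(57, 36) = 3
Since 3 divides 18, solutions exist.

Step 2: Apply extended Euclidean algorithm to find gcd.
We find integers such that 57*x0 + 36*y0 = 3

Step 3: Scale the particular solution.
Multiply by 18/3 = 6:
x = -30, y = 48

Step 4: Verify.
57*(-30) + 36*(48) = 18 = 18 ✓

x = -30, y = 48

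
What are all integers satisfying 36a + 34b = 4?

Step 1: Compute gcd(36, 34) = 2.
Since 2 divides 4, solutions exist.

Step 2: Find a particular solution using extended Euclidean algorithm.
We get a₀ = 2, b₀ = -2.
Check: 36*2 + 34*-2 = 4 = 4 ✓

Step 3: Write the general solution.
a = 2 + (34/2)t = 2 + 17t
b = -2 - (36/2)t = -2 - 18t
for any integer t.

a = 2 + 17t, b = -2 - 18t for integer t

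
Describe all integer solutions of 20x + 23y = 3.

Step 1: Compute gcd(20, 23) = 1.
Since 1 divides 3, solutions exist.

Step 2: Find a particular solution using extended Euclidean algorithm.
We get x₀ = -24, y₀ = 21.
Check: 20*-24 + 23*21 = 3 = 3 ✓

Step 3: Write the general solution.
x = -24 + (23/1)t = -24 + 23t
y = 21 - (20/1)t = 21 - 20t
for any integer t.

x = -24 + 23t, y = 21 - 20t for integer t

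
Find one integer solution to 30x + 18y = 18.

Step 1: Check solvability.
gcd(30, 18) = 6
Since 6 divides 18, solutions exist.

Step 2: Apply extended Euclidean algorithm to find gcd.
We find integers such that 30*x0 + 18*y0 = 6

Step 3: Scale the particular solution.
Multiply by 18/6 = 3:
x = -3, y = 6

Step 4: Verify.
30*(-3) + 18*(6) = 18 = 18 ✓

x = -3, y = 6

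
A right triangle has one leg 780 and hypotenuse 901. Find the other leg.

a² = c² - b² = 811801 - 608400 = 203401
a = 451

451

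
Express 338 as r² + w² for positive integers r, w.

We need to find integers r, w > 0 such that r² + w² = 338.
Trying r = 7: w² = 338 - 7² = 338 - 49 = 289
w = 17
Check: 7² + 17² = 49 + 289 = 338 ✓

338 = 7² + 17²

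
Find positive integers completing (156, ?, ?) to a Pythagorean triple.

We need the other leg and hypotenuse such that 156² + x² = c².
Take x = 320, c = 356: 156² + 320² = 24336 + 102400 = 126736 = 356² ✓
Triple: (156, 320, 356)

(156, 320, 356)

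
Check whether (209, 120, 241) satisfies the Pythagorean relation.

Compute a² + b²:
209² + 120² = 43681 + 14400 = 58081
Compute c²:
241² = 58081
Since 58081 = 58081, it is a Pythagorean triple.

Yes, it is a Pythagorean triple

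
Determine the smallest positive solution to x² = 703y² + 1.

We seek the smallest positive integers (x, y) with x² - 703y² = 1, i.e., x² = 703y² + 1.
Try successive y values:
y = 1: x² = 703·1² + 1 = 704, not a perfect square
y = 2: x² = 703·2² + 1 = 2813, not a perfect square
y = 3: x² = 703·3² + 1 = 6328, not a perfect square
... continuing the search (or via continued fractions) ...
y = 43719: x² = 703·43719² + 1 = 1343679725584, x = 1159172 ✓

Verify: 1159172² - 703·43719² = 1343679725584 - 1343679725583 = 1 ✓

x = 1159172, y = 43719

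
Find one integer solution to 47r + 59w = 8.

Step 1: Check solvability.
gcd(47, 59) = 1
Since 1 divides 8, solutions exist.

Step 2: Apply extended Euclidean algorithm to find gcd.
We find integers such that 47*x0 + 59*y0 = 1

Step 3: Scale the particular solution.
Multiply by 8/1 = 8:
r = -40, w = 32

Step 4: Verify.
47*(-40) + 59*(32) = 8 = 8 ✓

r = -40, w = 32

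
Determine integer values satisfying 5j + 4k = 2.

Step 1: Check solvability.
gcd(5, 4) = 1
Since 1 divides 2, solutions exist.

Step 2: Apply extended Euclidean algorithm to find gcd.
We find integers such that 5*x0 + 4*y0 = 1

Step 3: Scale the particular solution.
Multiply by 2/1 = 2:
j = 2, k = -2

Step 4: Verify.
5*(2) + 4*(-2) = 2 = 2 ✓

j = 2, k = -2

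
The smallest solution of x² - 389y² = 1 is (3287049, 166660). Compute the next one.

Solutions to x² - Dy² = 1 are generated by powers of (x₀ + y₀√D).
The next solution satisfies x₁ + y₁√389 = (x₀ + y₀√389)², giving:
x₁ = x₀² + 389y₀² = 3287049² + 389·166660² = 10804691128401 + 10804691128400 = 21609382256801
y₁ = 2x₀y₀ = 2·3287049·166660 = 1095639172680

Verify: 21609382256801² - 389·1095639172680² = 466965401520545879910753601 - 466965401520545879910753600 = 1 ✓

x = 21609382256801, y = 1095639172680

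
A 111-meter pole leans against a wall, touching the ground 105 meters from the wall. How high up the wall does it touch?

The ladder, wall, and ground form a right triangle with hypotenuse 111 and one leg 105.
By the Pythagorean theorem: h² = 111² - 105² = 12321 - 11025 = 1296
h = √1296 = 36 meters

36 meters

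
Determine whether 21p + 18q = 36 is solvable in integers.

Step 1: Compute gcd(21, 18).
gcd(21, 18) = 3

Step 2: Check divisibility.
Does 3 divide 36? 36 = 3 x 12, so yes.

By the theorem on linear Diophantine equations, 21p + 18q = 36 has integer solutions if and only if gcd(21, 18) divides 36. Since 3 | 36, solutions exist.

Yes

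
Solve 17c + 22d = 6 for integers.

Step 1: Check solvability.
gcd(17, 22) = 1
Since 1 divides 6, solutions exist.

Step 2: Apply extended Euclidean algorithm to find gcd.
We find integers such that 17*x0 + 22*y0 = 1

Step 3: Scale the particular solution.
Multiply by 6/1 = 6:
c = -54, d = 42

Step 4: Verify.
17*(-54) + 22*(42) = 6 = 6 ✓

c = -54, d = 42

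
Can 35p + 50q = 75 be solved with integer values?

Step 1: Compute gcd(35, 50).
gcd(35, 50) = 5

Step 2: Check divisibility.
Does 5 divide 75? 75 = 5 x 15, so yes.

By the theorem on linear Diophantine equations, 35p + 50q = 75 has integer solutions if and only if gcd(35, 50) divides 75. Since 5 | 75, solutions exist.

Yes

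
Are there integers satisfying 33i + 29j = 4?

Step 1: Compute gcd(33, 29).
gcd(33, 29) = 1

Step 2: Check divisibility.
Does 1 divide 4? 4 = 1 x 4, so yes.

By the theorem on linear Diophantine equations, 33i + 29j = 4 has integer solutions if and only if gcd(33, 29) divides 4. Since 1 | 4, solutions exist.

Yes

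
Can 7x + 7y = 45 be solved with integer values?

Step 1: Compute gcd(7, 7).
gcd(7, 7) = 7

Step 2: Check divisibility.
Does 7 divide 45? 45 = 7 x 6 + 3, so no.

By the theorem on linear Diophantine equations, 7x + 7y = 45 has integer solutions if and only if gcd(7, 7) divides 45. Since 7 does not divide 45, no solutions exist.

No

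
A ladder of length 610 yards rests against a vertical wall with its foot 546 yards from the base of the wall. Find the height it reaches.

The ladder, wall, and ground form a right triangle with hypotenuse 610 and one leg 546.
By the Pythagorean theorem: h² = 610² - 546² = 372100 - 298116 = 73984
h = √73984 = 272 yards

272 yards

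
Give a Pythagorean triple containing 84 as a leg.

We need the other leg and hypotenuse such that 84² + x² = c².
Take x = 187, c = 205: 84² + 187² = 7056 + 34969 = 42025 = 205² ✓
Triple: (187, 84, 205)

(187, 84, 205)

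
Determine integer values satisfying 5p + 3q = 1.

Step 1: Check solvability.
gcd(5, 3) = 1
Since 1 divides 1, solutions exist.

Step 2: Apply extended Euclidean algorithm to find gcd.
We find integers such that 5*x0 + 3*y0 = 1

Step 3: Scale the particular solution.
Multiply by 1/1 = 1:
p = -1, q = 2

Step 4: Verify.
5*(-1) + 3*(2) = 1 = 1 ✓

p = -1, q = 2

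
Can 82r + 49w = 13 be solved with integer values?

Step 1: Compute gcd(82, 49).
gcd(82, 49) = 1

Step 2: Check divisibility.
Does 1 divide 13? 13 = 1 x 13, so yes.

By the theorem on linear Diophantine equations, 82r + 49w = 13 has integer solutions if and only if gcd(82, 49) divides 13. Since 1 | 13, solutions exist.

Yes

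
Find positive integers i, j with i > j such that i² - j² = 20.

Factor: i² - j² = (i+j)(i-j) = 20.
We need two factors of 20 with the same parity.
Use i+j = 10 and i-j = 2 (product 10·2 = 20).
Adding: 2i = 12, so i = 6.
Subtracting: 2j = 8, so j = 4.
Check: 6² - 4² = 36 - 16 = 20 ✓

i = 6, j = 4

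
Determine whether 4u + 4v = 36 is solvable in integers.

Step 1: Compute gcd(4, 4).
gcd(4, 4) = 4

Step 2: Check divisibility.
Does 4 divide 36? 36 = 4 x 9, so yes.

By the theorem on linear Diophantine equations, 4u + 4v = 36 has integer solutions if and only if gcd(4, 4) divides 36. Since 4 | 36, solutions exist.

Yes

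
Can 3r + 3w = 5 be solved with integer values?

Step 1: Compute gcd(3, 3).
gcd(3, 3) = 3

Step 2: Check divisibility.
Does 3 divide 5? 5 = 3 x 1 + 2, so no.

By the theorem on linear Diophantine equations, 3r + 3w = 5 has integer solutions if and only if gcd(3, 3) divides 5. Since 3 does not divide 5, no solutions exist.

No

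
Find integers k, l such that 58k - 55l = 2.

Step 1: Check solvability.
gcd(58, 55) = 1
Since 1 divides 2, solutions exist.

Step 2: Apply extended Euclidean algorithm to find gcd.
We find integers such that 58*x0 + 55*y0 = 1

Step 3: Scale the particular solution.
Multiply by 2/1 = 2:
k = -36, l = -38

Step 4: Verify.
58*(-36) - 55*(-38) = 2 = 2 ✓

k = -36, l = -38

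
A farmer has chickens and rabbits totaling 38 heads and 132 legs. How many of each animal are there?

Let c = chickens, r = rabbits.
Heads: c + r = 38
Legs: 2c + 4r = 132
From the first equation, c = 38 - r. Substitute:
2(38 - r) + 4r = 132
76 + 2r = 132
r = (132 - 76)/2 = 28
c = 38 - 28 = 10

Chickens: 10, Rabbits: 28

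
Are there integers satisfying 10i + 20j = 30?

Step 1: Compute gcd(10, 20).
gcd(10, 20) = 10

Step 2: Check divisibility.
Does 10 divide 30? 30 = 10 x 3, so yes.

By the theorem on linear Diophantine equations, 10i + 20j = 30 has integer solutions if and only if gcd(10, 20) divides 30. Since 10 | 30, solutions exist.

Yes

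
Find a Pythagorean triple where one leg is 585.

We need the other leg and hypotenuse such that 585² + x² = c².
Take x = 928, c = 1097: 585² + 928² = 342225 + 861184 = 1203409 = 1097² ✓
Triple: (585, 928, 1097)

(585, 928, 1097)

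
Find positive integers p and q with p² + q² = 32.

We need to find integers p, q > 0 such that p² + q² = 32.
Trying p = 4: q² = 32 - 4² = 32 - 16 = 16
q = 4
Check: 4² + 4² = 16 + 16 = 32 ✓

32 = 4² + 4²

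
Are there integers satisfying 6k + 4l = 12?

Step 1: Compute gcd(6, 4).
gcd(6, 4) = 2

Step 2: Check divisibility.
Does 2 divide 12? 12 = 2 x 6, so yes.

By the theorem on linear Diophantine equations, 6k + 4l = 12 has integer solutions if and only if gcd(6, 4) divides 12. Since 2 | 12, solutions exist.

Yes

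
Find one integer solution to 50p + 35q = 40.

Step 1: Check solvability.
gcd(50, 35) = 5
Since 5 divides 40, solutions exist.

Step 2: Apply extended Euclidean algorithm to find gcd.
We find integers such that 50*x0 + 35*y0 = 5

Step 3: Scale the particular solution.
Multiply by 40/5 = 8:
p = -16, q = 24

Step 4: Verify.
50*(-16) + 35*(24) = 40 = 40 ✓

p = -16, q = 24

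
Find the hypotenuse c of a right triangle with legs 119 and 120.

c² = a² + b² = 119² + 120² = 14161 + 14400 = 28561
c = 169

169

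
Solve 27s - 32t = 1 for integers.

Step 1: Check solvability.
gcd(27, 32) = 1
Since 1 divides 1, solutions exist.

Step 2: Apply extended Euclidean algorithm to find gcd.
We find integers such that 27*x0 + 32*y0 = 1

Step 3: Scale the particular solution.
Multiply by 1/1 = 1:
s = -13, t = -11

Step 4: Verify.
27*(-13) - 32*(-11) = 1 = 1 ✓

s = -13, t = -11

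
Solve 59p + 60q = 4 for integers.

Step 1: Check solvability.
gcd(59, 60) = 1
Since 1 divides 4, solutions exist.

Step 2: Apply extended Euclidean algorithm to find gcd.
We find integers such that 59*x0 + 60*y0 = 1

Step 3: Scale the particular solution.
Multiply by 4/1 = 4:
p = -4, q = 4

Step 4: Verify.
59*(-4) + 60*(4) = 4 = 4 ✓

p = -4, q = 4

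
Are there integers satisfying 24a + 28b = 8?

Step 1: Compute gcd(24, 28).
gcd(24, 28) = 4

Step 2: Check divisibility.
Does 4 divide 8? 8 = 4 x 2, so yes.

By the theorem on linear Diophantine equations, 24a + 28b = 8 has integer solutions if and only if gcd(24, 28) divides 8. Since 4 | 8, solutions exist.

Yes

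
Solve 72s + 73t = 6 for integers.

Step 1: Check solvability.
gcd(72, 73) = 1
Since 1 divides 6, solutions exist.

Step 2: Apply extended Euclidean algorithm to find gcd.
We find integers such that 72*x0 + 73*y0 = 1

Step 3: Scale the particular solution.
Multiply by 6/1 = 6:
s = -6, t = 6

Step 4: Verify.
72*(-6) + 73*(6) = 6 = 6 ✓

s = -6, t = 6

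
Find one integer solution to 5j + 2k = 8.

Step 1: Check solvability.
gcd(5, 2) = 1
Since 1 divides 8, solutions exist.

Step 2: Apply extended Euclidean algorithm to find gcd.
We find integers such that 5*x0 + 2*y0 = 1

Step 3: Scale the particular solution.
Multiply by 8/1 = 8:
j = 8, k = -16

Step 4: Verify.
5*(8) + 2*(-16) = 8 = 8 ✓

j = 8, k = -16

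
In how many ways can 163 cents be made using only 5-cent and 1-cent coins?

We need non-negative integers (x, y) with 5x + 1y = 163.
For each x from 0 to 32, check if (163 - 5x) is a non-negative multiple of 1.
Solutions (x, y): (0,163), (1,158), (2,153), (3,148), ...
Count: 33

33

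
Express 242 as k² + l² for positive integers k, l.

We need to find integers k, l > 0 such that k² + l² = 242.
Trying k = 11: l² = 242 - 11² = 242 - 121 = 121
l = 11
Check: 11² + 11² = 121 + 121 = 242 ✓

242 = 11² + 11²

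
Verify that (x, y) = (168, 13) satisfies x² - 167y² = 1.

Compute x² = 168² = 28224
Compute 167y² = 167·13² = 167·169 = 28223
x² - 167y² = 28224 - 28223 = 1
Since this equals 1, (168, 13) is a solution.

Yes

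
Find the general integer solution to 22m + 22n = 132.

Step 1: Compute gcd(22, 22) = 22.
Since 22 divides 132, solutions exist.

Step 2: Find a particular solution using extended Euclidean algorithm.
We get m₀ = 0, n₀ = 6.
Check: 22*0 + 22*6 = 132 = 132 ✓

Step 3: Write the general solution.
m = 0 + (22/22)t = 0 + 1t
n = 6 - (22/22)t = 6 - 1t
for any integer t.

m = 0 + 1t, n = 6 - 1t for integer t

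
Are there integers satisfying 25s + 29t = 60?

Step 1: Compute gcd(25, 29).
gcd(25, 29) = 1

Step 2: Check divisibility.
Does 1 divide 60? 60 = 1 x 60, so yes.

By the theorem on linear Diophantine equations, 25s + 29t = 60 has integer solutions if and only if gcd(25, 29) divides 60. Since 1 | 60, solutions exist.

Yes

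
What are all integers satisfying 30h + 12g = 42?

Step 1: Compute gcd(30, 12) = 6.
Since 6 divides 42, solutions exist.

Step 2: Find a particular solution using extended Euclidean algorithm.
We get h₀ = 7, g₀ = -14.
Check: 30*7 + 12*-14 = 42 = 42 ✓

Step 3: Write the general solution.
h = 7 + (12/6)t = 7 + 2t
g = -14 - (30/6)t = -14 - 5t
for any integer t.

h = 7 + 2t, g = -14 - 5t for integer t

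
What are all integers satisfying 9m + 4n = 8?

Step 1: Compute gcd(9, 4) = 1.
Since 1 divides 8, solutions exist.

Step 2: Find a particular solution using extended Euclidean algorithm.
We get m₀ = 8, n₀ = -16.
Check: 9*8 + 4*-16 = 8 = 8 ✓

Step 3: Write the general solution.
m = 8 + (4/1)t = 8 + 4t
n = -16 - (9/1)t = -16 - 9t
for any integer t.

m = 8 + 4t, n = -16 - 9t for integer t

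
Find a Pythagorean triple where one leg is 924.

We need the other leg and hypotenuse such that 924² + x² = c².
Take x = 43, c = 925: 924² + 43² = 853776 + 1849 = 855625 = 925² ✓
Triple: (43, 924, 925)

(43, 924, 925)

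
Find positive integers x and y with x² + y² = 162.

We need to find integers x, y > 0 such that x² + y² = 162.
Trying x = 9: y² = 162 - 9² = 162 - 81 = 81
y = 9
Check: 9² + 9² = 81 + 81 = 162 ✓

162 = 9² + 9²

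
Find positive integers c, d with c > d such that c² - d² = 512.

Factor: c² - d² = (c+d)(c-d) = 512.
We need two factors of 512 with the same parity.
Use c+d = 256 and c-d = 2 (product 256·2 = 512).
Adding: 2c = 258, so c = 129.
Subtracting: 2d = 254, so d = 127.
Check: 129² - 127² = 16641 - 16129 = 512 ✓

c = 129, d = 127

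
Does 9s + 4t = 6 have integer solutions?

Step 1: Compute gcd(9, 4).
gcd(9, 4) = 1

Step 2: Check divisibility.
Does 1 divide 6? 6 = 1 x 6, so yes.

By the theorem on linear Diophantine equations, 9s + 4t = 6 has integer solutions if and only if gcd(9, 4) divides 6. Since 1 | 6, solutions exist.

Yes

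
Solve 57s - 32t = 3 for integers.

Step 1: Check solvability.
gcd(57, 32) = 1
Since 1 divides 3, solutions exist.

Step 2: Apply extended Euclidean algorithm to find gcd.
We find integers such that 57*x0 + 32*y0 = 1

Step 3: Scale the particular solution.
Multiply by 3/1 = 3:
s = 27, t = 48

Step 4: Verify.
57*(27) - 32*(48) = 3 = 3 ✓

s = 27, t = 48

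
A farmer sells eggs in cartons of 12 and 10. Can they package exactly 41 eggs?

We need non-negative a, b with 12a + 10b = 41.
gcd(12, 10) = 2, and 2 does not divide 41.
No integer solutions exist.

No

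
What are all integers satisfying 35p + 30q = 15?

Step 1: Compute gcd(35, 30) = 5.
Since 5 divides 15, solutions exist.

Step 2: Find a particular solution using extended Euclidean algorithm.
We get p₀ = 3, q₀ = -3.
Check: 35*3 + 30*-3 = 15 = 15 ✓

Step 3: Write the general solution.
p = 3 + (30/5)t = 3 + 6t
q = -3 - (35/5)t = -3 - 7t
for any integer t.

p = 3 + 6t, q = -3 - 7t for integer t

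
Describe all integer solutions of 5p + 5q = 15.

Step 1: Compute gcd(5, 5) = 5.
Since 5 divides 15, solutions exist.

Step 2: Find a particular solution using extended Euclidean algorithm.
We get p₀ = 0, q₀ = 3.
Check: 5*0 + 5*3 = 15 = 15 ✓

Step 3: Write the general solution.
p = 0 + (5/5)t = 0 + 1t
q = 3 - (5/5)t = 3 - 1t
for any integer t.

p = 0 + 1t, q = 3 - 1t for integer t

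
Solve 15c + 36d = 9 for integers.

Step 1: Check solvability.
gcd(15, 36) = 3
Since 3 divides 9, solutions exist.

Step 2: Apply extended Euclidean algorithm to find gcd.
We find integers such that 15*x0 + 36*y0 = 3

Step 3: Scale the particular solution.
Multiply by 9/3 = 3:
c = 15, d = -6

Step 4: Verify.
15*(15) + 36*(-6) = 9 = 9 ✓

c = 15, d = -6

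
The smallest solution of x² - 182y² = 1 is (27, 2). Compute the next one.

Solutions to x² - Dy² = 1 are generated by powers of (x₀ + y₀√D).
The next solution satisfies x₁ + y₁√182 = (x₀ + y₀√182)², giving:
x₁ = x₀² + 182y₀² = 27² + 182·2² = 729 + 728 = 1457
y₁ = 2x₀y₀ = 2·27·2 = 108

Verify: 1457² - 182·108² = 2122849 - 2122848 = 1 ✓

x = 1457, y = 108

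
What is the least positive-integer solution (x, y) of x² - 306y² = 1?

We seek the smallest positive integers (x, y) with x² - 306y² = 1, i.e., x² = 306y² + 1.
Try successive y values:
y = 1: x² = 306·1² + 1 = 307, not a perfect square
y = 2: x² = 306·2² + 1 = 1225, x = 35 ✓

Verify: 35² - 306·2² = 1225 - 1224 = 1 ✓

x = 35, y = 2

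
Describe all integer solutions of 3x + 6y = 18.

Step 1: Compute gcd(3, 6) = 3.
Since 3 divides 18, solutions exist.

Step 2: Find a particular solution using extended Euclidean algorithm.
We get x₀ = 6, y₀ = 0.
Check: 3*6 + 6*0 = 18 = 18 ✓

Step 3: Write the general solution.
x = 6 + (6/3)t = 6 + 2t
y = 0 - (3/3)t = 0 - 1t
for any integer t.

x = 6 + 2t, y = 0 - 1t for integer t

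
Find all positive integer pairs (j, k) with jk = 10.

The positive divisors of 10 are: 1, 2, 5, 10.
Each divisor d gives the pair (d, 10/d):
(1, 10), (2, 5), (5, 2), (10, 1)

(1, 10), (2, 5), (5, 2), (10, 1)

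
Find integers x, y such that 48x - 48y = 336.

Step 1: Check solvability.
gcd(48, 48) = 48
Since 48 divides 336, solutions exist.

Step 2: Apply extended Euclidean algorithm to find gcd.
We find integers such that 48*x0 + 48*y0 = 48

Step 3: Scale the particular solution.
Multiply by 336/48 = 7:
x = 0, y = -7

Step 4: Verify.
48*(0) - 48*(-7) = 336 = 336 ✓

x = 0, y = -7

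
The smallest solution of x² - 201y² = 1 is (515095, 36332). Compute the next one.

Solutions to x² - Dy² = 1 are generated by powers of (x₀ + y₀√D).
The next solution satisfies x₁ + y₁√201 = (x₀ + y₀√201)², giving:
x₁ = x₀² + 201y₀² = 515095² + 201·36332² = 265322859025 + 265322859024 = 530645718049
y₁ = 2x₀y₀ = 2·515095·36332 = 37428863080

Verify: 530645718049² - 201·37428863080² = 281584878083738804366401 - 281584878083738804366400 = 1 ✓

x = 530645718049, y = 37428863080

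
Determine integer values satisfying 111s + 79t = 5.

Step 1: Check solvability.
gcd(111, 79) = 1
Since 1 divides 5, solutions exist.

Step 2: Apply extended Euclidean algorithm to find gcd.
We find integers such that 111*x0 + 79*y0 = 1

Step 3: Scale the particular solution.
Multiply by 5/1 = 5:
s = -185, t = 260

Step 4: Verify.
111*(-185) + 79*(260) = 5 = 5 ✓

s = -185, t = 260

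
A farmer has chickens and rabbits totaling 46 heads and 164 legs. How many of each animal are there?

Let c = chickens, r = rabbits.
Heads: c + r = 46
Legs: 2c + 4r = 164
From the first equation, c = 46 - r. Substitute:
2(46 - r) + 4r = 164
92 + 2r = 164
r = (164 - 92)/2 = 36
c = 46 - 36 = 10

Chickens: 10, Rabbits: 36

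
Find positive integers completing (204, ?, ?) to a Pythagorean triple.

We need the other leg and hypotenuse such that 204² + x² = c².
Take x = 253, c = 325: 204² + 253² = 41616 + 64009 = 105625 = 325² ✓
Triple: (253, 204, 325)

(253, 204, 325)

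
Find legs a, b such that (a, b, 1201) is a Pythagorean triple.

We need a² + b² = 1201² = 1442401.
Trying: 49² + 1200² = 2401 + 1440000 = 1442401 ✓

(49, 1200, 1201)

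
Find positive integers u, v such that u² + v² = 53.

Search for u with 53 - u² a perfect square.
u = 2: 53 - 2² = 53 - 4 = 49 = 7² ✓
So u = 2, v = 7.

u = 2, v = 7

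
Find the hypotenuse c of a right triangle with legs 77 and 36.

c² = a² + b² = 77² + 36² = 5929 + 1296 = 7225
c = sqrt(7225) = 85

85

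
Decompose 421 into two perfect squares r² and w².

We need to find integers r, w > 0 such that r² + w² = 421.
Trying r = 14: w² = 421 - 14² = 421 - 196 = 225
w = 15
Check: 14² + 15² = 196 + 225 = 421 ✓

421 = 14² + 15²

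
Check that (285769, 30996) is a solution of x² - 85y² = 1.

Compute x² = 285769² = 81663921361
Compute 85y² = 85·30996² = 85·960752016 = 81663921360
x² - 85y² = 81663921361 - 81663921360 = 1
Since this equals 1, (285769, 30996) is a solution.

Yes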